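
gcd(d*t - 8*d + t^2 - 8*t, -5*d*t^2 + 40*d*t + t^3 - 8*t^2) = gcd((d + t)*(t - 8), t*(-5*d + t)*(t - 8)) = t - 8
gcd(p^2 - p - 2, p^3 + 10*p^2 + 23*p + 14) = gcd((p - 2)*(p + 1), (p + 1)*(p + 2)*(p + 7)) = p + 1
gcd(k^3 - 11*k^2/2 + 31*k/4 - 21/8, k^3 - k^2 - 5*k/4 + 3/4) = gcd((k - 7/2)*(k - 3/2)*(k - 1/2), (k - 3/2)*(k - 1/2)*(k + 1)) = k^2 - 2*k + 3/4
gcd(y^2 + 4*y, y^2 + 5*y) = y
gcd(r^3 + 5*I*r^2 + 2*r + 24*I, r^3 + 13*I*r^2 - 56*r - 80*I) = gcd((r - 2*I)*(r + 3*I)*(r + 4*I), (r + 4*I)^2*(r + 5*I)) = r + 4*I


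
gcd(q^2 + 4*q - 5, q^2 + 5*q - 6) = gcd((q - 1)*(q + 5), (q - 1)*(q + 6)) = q - 1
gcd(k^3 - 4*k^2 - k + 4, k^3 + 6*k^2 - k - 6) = k^2 - 1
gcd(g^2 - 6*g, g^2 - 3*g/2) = g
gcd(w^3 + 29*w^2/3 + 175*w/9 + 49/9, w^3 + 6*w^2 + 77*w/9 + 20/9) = w + 1/3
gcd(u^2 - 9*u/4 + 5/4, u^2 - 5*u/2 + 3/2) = u - 1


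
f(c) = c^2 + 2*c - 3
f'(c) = 2*c + 2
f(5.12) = 33.45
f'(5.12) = 12.24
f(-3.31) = 1.34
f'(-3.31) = -4.62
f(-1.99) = -3.02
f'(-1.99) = -1.98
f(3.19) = 13.56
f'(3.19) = 8.38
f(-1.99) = -3.02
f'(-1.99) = -1.98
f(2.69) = 9.62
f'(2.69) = 7.38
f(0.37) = -2.12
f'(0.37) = 2.74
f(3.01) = 12.08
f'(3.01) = 8.02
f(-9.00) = 60.00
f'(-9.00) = -16.00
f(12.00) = 165.00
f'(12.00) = 26.00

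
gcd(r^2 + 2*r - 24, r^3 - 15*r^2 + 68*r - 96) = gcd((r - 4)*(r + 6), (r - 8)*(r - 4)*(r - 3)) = r - 4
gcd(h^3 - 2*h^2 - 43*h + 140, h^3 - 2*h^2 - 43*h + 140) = h^3 - 2*h^2 - 43*h + 140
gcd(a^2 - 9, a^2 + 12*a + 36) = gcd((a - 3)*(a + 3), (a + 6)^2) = 1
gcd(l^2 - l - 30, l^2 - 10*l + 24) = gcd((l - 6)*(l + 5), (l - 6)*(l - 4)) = l - 6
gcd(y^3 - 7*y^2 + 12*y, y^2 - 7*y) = y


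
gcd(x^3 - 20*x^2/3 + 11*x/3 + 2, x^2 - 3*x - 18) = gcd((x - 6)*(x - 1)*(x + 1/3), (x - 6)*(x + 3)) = x - 6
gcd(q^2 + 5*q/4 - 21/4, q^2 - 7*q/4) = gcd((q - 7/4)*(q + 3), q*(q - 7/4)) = q - 7/4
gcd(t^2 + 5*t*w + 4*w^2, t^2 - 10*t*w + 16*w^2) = 1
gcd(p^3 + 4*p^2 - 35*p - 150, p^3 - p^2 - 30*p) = p^2 - p - 30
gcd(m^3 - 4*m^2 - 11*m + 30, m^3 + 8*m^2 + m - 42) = m^2 + m - 6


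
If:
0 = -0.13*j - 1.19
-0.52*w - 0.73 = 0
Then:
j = -9.15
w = -1.40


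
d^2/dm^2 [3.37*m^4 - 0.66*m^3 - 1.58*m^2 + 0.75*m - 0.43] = 40.44*m^2 - 3.96*m - 3.16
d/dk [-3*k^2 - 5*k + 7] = -6*k - 5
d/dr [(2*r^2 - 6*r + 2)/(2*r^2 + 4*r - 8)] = 5*(r^2 - 2*r + 2)/(r^4 + 4*r^3 - 4*r^2 - 16*r + 16)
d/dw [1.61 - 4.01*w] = -4.01000000000000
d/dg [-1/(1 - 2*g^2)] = -4*g/(2*g^2 - 1)^2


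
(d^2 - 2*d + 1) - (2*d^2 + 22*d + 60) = -d^2 - 24*d - 59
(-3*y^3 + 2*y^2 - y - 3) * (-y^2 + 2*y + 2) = 3*y^5 - 8*y^4 - y^3 + 5*y^2 - 8*y - 6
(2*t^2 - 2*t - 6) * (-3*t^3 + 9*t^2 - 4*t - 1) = -6*t^5 + 24*t^4 - 8*t^3 - 48*t^2 + 26*t + 6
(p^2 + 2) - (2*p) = p^2 - 2*p + 2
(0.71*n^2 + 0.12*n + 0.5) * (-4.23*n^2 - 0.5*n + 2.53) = -3.0033*n^4 - 0.8626*n^3 - 0.3787*n^2 + 0.0536*n + 1.265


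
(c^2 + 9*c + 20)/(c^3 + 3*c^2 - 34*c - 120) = 1/(c - 6)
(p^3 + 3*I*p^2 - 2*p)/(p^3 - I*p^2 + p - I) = p*(p + 2*I)/(p^2 - 2*I*p - 1)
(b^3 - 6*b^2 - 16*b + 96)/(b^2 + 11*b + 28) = (b^2 - 10*b + 24)/(b + 7)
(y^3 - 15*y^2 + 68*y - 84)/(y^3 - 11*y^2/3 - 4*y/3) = 3*(-y^3 + 15*y^2 - 68*y + 84)/(y*(-3*y^2 + 11*y + 4))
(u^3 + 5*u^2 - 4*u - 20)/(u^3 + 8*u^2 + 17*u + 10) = (u - 2)/(u + 1)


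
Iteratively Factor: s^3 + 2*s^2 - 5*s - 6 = (s + 3)*(s^2 - s - 2) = (s - 2)*(s + 3)*(s + 1)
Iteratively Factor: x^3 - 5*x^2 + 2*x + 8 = (x - 4)*(x^2 - x - 2) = (x - 4)*(x + 1)*(x - 2)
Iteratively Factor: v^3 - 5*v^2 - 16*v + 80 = (v - 5)*(v^2 - 16) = (v - 5)*(v + 4)*(v - 4)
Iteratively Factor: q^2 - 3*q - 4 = (q - 4)*(q + 1)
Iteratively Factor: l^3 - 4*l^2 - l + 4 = (l - 4)*(l^2 - 1) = (l - 4)*(l - 1)*(l + 1)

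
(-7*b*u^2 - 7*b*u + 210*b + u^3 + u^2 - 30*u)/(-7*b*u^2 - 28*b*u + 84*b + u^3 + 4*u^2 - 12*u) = (u - 5)/(u - 2)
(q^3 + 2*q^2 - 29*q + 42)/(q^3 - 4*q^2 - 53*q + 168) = (q - 2)/(q - 8)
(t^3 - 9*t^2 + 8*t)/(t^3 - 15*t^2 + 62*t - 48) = t/(t - 6)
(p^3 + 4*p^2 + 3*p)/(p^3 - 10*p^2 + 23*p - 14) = p*(p^2 + 4*p + 3)/(p^3 - 10*p^2 + 23*p - 14)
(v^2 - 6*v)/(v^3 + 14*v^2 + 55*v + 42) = v*(v - 6)/(v^3 + 14*v^2 + 55*v + 42)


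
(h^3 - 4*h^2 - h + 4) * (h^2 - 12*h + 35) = h^5 - 16*h^4 + 82*h^3 - 124*h^2 - 83*h + 140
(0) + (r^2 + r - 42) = r^2 + r - 42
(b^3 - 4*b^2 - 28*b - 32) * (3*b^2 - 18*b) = 3*b^5 - 30*b^4 - 12*b^3 + 408*b^2 + 576*b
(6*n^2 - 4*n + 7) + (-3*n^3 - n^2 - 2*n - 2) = -3*n^3 + 5*n^2 - 6*n + 5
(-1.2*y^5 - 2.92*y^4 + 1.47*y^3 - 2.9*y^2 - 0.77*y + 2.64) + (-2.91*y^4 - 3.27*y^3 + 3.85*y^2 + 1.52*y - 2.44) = -1.2*y^5 - 5.83*y^4 - 1.8*y^3 + 0.95*y^2 + 0.75*y + 0.2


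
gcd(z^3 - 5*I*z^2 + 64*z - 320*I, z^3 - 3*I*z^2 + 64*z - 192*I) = z^2 + 64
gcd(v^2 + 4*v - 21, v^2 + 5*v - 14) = v + 7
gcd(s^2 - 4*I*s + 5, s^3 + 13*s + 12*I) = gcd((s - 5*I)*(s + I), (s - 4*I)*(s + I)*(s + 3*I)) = s + I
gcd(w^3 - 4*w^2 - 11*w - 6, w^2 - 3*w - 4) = w + 1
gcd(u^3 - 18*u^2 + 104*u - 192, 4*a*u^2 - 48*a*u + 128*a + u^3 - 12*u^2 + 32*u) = u^2 - 12*u + 32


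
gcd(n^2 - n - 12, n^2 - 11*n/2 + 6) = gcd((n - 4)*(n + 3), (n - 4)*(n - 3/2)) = n - 4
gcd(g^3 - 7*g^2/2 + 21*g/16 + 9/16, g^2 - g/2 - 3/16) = g^2 - g/2 - 3/16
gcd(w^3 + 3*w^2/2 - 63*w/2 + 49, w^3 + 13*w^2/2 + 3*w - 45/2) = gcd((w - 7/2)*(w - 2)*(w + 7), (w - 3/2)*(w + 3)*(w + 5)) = 1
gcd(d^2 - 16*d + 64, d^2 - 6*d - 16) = d - 8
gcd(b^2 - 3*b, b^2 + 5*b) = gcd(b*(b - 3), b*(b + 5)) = b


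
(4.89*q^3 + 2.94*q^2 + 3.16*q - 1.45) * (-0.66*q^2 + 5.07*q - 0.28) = -3.2274*q^5 + 22.8519*q^4 + 11.451*q^3 + 16.155*q^2 - 8.2363*q + 0.406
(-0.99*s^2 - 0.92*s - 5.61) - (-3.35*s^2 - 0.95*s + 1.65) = 2.36*s^2 + 0.0299999999999999*s - 7.26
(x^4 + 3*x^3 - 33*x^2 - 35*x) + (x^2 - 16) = x^4 + 3*x^3 - 32*x^2 - 35*x - 16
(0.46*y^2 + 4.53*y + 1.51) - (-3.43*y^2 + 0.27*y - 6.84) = 3.89*y^2 + 4.26*y + 8.35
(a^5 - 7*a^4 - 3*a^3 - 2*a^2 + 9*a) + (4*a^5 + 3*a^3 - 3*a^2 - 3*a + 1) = 5*a^5 - 7*a^4 - 5*a^2 + 6*a + 1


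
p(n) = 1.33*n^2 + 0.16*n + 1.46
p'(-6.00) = -15.80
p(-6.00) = 48.38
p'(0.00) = 0.16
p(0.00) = 1.46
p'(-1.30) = -3.30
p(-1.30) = 3.50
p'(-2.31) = -5.98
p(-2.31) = 8.19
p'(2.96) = 8.03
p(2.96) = 13.59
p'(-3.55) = -9.28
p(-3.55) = 17.65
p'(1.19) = 3.33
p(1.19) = 3.53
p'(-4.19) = -10.99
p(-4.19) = 24.14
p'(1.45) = 4.02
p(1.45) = 4.49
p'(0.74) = 2.13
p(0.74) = 2.31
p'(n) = 2.66*n + 0.16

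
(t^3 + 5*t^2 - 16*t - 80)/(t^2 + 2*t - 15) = (t^2 - 16)/(t - 3)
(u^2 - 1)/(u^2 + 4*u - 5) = (u + 1)/(u + 5)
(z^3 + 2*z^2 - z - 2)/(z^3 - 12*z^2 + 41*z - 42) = (z^3 + 2*z^2 - z - 2)/(z^3 - 12*z^2 + 41*z - 42)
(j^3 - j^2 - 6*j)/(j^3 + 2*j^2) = (j - 3)/j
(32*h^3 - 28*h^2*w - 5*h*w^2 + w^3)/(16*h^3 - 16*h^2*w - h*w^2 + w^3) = (-8*h + w)/(-4*h + w)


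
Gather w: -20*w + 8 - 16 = -20*w - 8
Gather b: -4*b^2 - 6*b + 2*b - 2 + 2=-4*b^2 - 4*b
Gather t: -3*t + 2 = 2 - 3*t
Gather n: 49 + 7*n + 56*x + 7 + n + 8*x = 8*n + 64*x + 56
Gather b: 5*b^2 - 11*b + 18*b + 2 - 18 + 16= 5*b^2 + 7*b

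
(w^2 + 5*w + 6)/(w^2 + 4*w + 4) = (w + 3)/(w + 2)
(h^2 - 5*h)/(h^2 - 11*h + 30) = h/(h - 6)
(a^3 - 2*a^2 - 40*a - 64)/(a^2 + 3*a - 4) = (a^2 - 6*a - 16)/(a - 1)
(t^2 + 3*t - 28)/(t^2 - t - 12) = (t + 7)/(t + 3)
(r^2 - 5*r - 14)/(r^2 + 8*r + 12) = (r - 7)/(r + 6)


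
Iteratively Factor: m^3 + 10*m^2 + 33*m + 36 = (m + 3)*(m^2 + 7*m + 12) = (m + 3)*(m + 4)*(m + 3)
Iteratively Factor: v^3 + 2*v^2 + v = (v + 1)*(v^2 + v) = (v + 1)^2*(v)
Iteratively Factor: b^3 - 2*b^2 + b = (b - 1)*(b^2 - b) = (b - 1)^2*(b)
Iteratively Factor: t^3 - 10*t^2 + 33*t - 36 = (t - 3)*(t^2 - 7*t + 12) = (t - 4)*(t - 3)*(t - 3)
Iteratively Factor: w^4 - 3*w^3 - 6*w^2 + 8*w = (w - 4)*(w^3 + w^2 - 2*w) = w*(w - 4)*(w^2 + w - 2) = w*(w - 4)*(w + 2)*(w - 1)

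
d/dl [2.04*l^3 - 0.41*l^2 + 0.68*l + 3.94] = 6.12*l^2 - 0.82*l + 0.68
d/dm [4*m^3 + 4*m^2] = 4*m*(3*m + 2)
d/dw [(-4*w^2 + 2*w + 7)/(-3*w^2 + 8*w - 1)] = 2*(-13*w^2 + 25*w - 29)/(9*w^4 - 48*w^3 + 70*w^2 - 16*w + 1)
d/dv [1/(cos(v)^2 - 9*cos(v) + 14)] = (2*cos(v) - 9)*sin(v)/(cos(v)^2 - 9*cos(v) + 14)^2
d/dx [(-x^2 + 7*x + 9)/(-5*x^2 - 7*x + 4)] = (42*x^2 + 82*x + 91)/(25*x^4 + 70*x^3 + 9*x^2 - 56*x + 16)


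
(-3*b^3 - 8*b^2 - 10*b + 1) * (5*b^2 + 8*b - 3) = -15*b^5 - 64*b^4 - 105*b^3 - 51*b^2 + 38*b - 3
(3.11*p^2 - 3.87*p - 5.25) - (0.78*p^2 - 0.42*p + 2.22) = 2.33*p^2 - 3.45*p - 7.47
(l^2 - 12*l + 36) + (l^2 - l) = 2*l^2 - 13*l + 36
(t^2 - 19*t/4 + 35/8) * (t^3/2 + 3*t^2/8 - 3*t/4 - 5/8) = t^5/2 - 2*t^4 - 11*t^3/32 + 293*t^2/64 - 5*t/16 - 175/64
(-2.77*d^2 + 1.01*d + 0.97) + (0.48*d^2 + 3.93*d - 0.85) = -2.29*d^2 + 4.94*d + 0.12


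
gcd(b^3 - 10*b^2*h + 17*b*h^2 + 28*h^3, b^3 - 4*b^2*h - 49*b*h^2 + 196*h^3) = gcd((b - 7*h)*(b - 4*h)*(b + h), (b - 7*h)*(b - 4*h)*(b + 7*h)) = b^2 - 11*b*h + 28*h^2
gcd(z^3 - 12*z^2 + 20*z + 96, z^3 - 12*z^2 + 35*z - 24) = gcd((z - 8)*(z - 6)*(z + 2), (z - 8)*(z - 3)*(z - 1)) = z - 8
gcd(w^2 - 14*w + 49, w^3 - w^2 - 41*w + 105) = 1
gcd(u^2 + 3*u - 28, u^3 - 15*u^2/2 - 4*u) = 1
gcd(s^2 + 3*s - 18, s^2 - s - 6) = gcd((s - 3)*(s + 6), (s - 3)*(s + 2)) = s - 3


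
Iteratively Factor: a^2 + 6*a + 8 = (a + 4)*(a + 2)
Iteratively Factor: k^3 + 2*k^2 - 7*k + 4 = (k + 4)*(k^2 - 2*k + 1) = (k - 1)*(k + 4)*(k - 1)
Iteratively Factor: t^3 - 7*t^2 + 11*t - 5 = (t - 5)*(t^2 - 2*t + 1) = (t - 5)*(t - 1)*(t - 1)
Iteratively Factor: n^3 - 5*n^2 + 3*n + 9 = (n - 3)*(n^2 - 2*n - 3) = (n - 3)*(n + 1)*(n - 3)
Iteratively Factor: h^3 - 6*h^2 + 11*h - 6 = (h - 2)*(h^2 - 4*h + 3) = (h - 3)*(h - 2)*(h - 1)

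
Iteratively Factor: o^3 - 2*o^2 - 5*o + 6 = (o - 3)*(o^2 + o - 2) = (o - 3)*(o - 1)*(o + 2)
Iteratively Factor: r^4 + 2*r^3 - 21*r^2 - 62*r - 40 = (r + 1)*(r^3 + r^2 - 22*r - 40) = (r + 1)*(r + 4)*(r^2 - 3*r - 10) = (r - 5)*(r + 1)*(r + 4)*(r + 2)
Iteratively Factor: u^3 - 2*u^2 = (u)*(u^2 - 2*u) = u*(u - 2)*(u)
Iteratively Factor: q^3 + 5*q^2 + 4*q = (q + 1)*(q^2 + 4*q) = q*(q + 1)*(q + 4)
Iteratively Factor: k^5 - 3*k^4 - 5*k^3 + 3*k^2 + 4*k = (k)*(k^4 - 3*k^3 - 5*k^2 + 3*k + 4) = k*(k + 1)*(k^3 - 4*k^2 - k + 4) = k*(k - 1)*(k + 1)*(k^2 - 3*k - 4) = k*(k - 4)*(k - 1)*(k + 1)*(k + 1)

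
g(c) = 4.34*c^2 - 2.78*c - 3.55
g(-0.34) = -2.10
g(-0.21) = -2.77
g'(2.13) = 15.71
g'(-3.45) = -32.73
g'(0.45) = 1.13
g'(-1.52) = -15.97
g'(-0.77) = -9.46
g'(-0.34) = -5.73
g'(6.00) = 49.30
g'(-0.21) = -4.60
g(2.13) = 10.22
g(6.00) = 136.01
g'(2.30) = 17.18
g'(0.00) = -2.78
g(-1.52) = 10.70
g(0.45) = -3.92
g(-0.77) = 1.16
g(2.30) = 13.01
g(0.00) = -3.55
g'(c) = 8.68*c - 2.78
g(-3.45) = 57.70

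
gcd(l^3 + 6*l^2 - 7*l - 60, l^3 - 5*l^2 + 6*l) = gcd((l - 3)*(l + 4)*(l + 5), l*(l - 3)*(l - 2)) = l - 3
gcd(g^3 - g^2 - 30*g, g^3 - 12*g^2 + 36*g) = g^2 - 6*g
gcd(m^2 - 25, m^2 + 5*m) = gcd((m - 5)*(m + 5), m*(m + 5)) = m + 5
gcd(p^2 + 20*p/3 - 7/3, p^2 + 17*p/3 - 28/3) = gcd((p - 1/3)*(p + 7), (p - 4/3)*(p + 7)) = p + 7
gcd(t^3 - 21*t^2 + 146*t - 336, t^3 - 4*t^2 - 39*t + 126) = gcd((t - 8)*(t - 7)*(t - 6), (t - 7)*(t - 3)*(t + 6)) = t - 7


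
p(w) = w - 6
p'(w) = 1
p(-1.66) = -7.66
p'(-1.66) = 1.00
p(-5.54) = -11.54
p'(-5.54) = 1.00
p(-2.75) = -8.75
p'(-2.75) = 1.00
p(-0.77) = -6.77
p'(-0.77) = 1.00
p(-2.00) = -8.00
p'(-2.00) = 1.00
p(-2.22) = -8.22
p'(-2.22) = 1.00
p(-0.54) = -6.54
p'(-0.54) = 1.00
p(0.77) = -5.23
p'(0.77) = 1.00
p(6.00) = 0.00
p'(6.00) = 1.00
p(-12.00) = -18.00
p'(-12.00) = 1.00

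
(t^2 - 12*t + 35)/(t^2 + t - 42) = (t^2 - 12*t + 35)/(t^2 + t - 42)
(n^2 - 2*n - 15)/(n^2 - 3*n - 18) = (n - 5)/(n - 6)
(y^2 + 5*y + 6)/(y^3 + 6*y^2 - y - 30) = (y + 2)/(y^2 + 3*y - 10)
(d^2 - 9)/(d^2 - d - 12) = (d - 3)/(d - 4)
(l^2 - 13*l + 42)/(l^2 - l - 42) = (l - 6)/(l + 6)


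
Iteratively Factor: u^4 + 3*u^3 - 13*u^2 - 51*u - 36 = (u + 3)*(u^3 - 13*u - 12) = (u - 4)*(u + 3)*(u^2 + 4*u + 3) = (u - 4)*(u + 1)*(u + 3)*(u + 3)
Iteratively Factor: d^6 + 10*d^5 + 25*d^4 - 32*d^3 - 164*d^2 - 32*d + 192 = (d + 4)*(d^5 + 6*d^4 + d^3 - 36*d^2 - 20*d + 48) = (d - 2)*(d + 4)*(d^4 + 8*d^3 + 17*d^2 - 2*d - 24) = (d - 2)*(d - 1)*(d + 4)*(d^3 + 9*d^2 + 26*d + 24) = (d - 2)*(d - 1)*(d + 3)*(d + 4)*(d^2 + 6*d + 8) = (d - 2)*(d - 1)*(d + 2)*(d + 3)*(d + 4)*(d + 4)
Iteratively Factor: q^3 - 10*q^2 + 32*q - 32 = (q - 2)*(q^2 - 8*q + 16) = (q - 4)*(q - 2)*(q - 4)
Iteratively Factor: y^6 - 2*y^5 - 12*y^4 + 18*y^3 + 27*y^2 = (y + 3)*(y^5 - 5*y^4 + 3*y^3 + 9*y^2) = (y - 3)*(y + 3)*(y^4 - 2*y^3 - 3*y^2) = y*(y - 3)*(y + 3)*(y^3 - 2*y^2 - 3*y) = y*(y - 3)*(y + 1)*(y + 3)*(y^2 - 3*y) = y^2*(y - 3)*(y + 1)*(y + 3)*(y - 3)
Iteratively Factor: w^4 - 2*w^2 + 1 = (w - 1)*(w^3 + w^2 - w - 1) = (w - 1)*(w + 1)*(w^2 - 1) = (w - 1)^2*(w + 1)*(w + 1)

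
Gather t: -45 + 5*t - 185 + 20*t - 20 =25*t - 250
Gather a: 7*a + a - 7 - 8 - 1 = 8*a - 16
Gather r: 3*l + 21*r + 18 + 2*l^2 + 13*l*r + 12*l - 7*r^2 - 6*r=2*l^2 + 15*l - 7*r^2 + r*(13*l + 15) + 18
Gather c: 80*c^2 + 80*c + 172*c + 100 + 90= 80*c^2 + 252*c + 190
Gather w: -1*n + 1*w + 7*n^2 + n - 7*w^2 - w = 7*n^2 - 7*w^2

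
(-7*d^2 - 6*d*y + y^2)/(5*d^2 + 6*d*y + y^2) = (-7*d + y)/(5*d + y)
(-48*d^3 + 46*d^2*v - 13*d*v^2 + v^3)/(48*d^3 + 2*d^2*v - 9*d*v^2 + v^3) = (-2*d + v)/(2*d + v)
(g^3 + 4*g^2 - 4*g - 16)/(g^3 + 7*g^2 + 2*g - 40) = (g + 2)/(g + 5)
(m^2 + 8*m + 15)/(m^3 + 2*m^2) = (m^2 + 8*m + 15)/(m^2*(m + 2))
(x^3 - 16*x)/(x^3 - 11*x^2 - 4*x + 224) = x*(x - 4)/(x^2 - 15*x + 56)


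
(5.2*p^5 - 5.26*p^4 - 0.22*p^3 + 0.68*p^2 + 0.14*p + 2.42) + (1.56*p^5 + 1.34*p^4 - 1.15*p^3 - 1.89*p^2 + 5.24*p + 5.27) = 6.76*p^5 - 3.92*p^4 - 1.37*p^3 - 1.21*p^2 + 5.38*p + 7.69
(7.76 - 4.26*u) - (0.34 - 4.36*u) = 0.100000000000001*u + 7.42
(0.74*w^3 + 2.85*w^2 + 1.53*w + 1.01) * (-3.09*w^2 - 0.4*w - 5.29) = -2.2866*w^5 - 9.1025*w^4 - 9.7823*w^3 - 18.8094*w^2 - 8.4977*w - 5.3429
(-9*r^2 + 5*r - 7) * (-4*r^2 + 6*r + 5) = 36*r^4 - 74*r^3 + 13*r^2 - 17*r - 35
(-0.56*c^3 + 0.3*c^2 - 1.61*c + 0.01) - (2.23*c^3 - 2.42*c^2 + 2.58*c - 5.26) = -2.79*c^3 + 2.72*c^2 - 4.19*c + 5.27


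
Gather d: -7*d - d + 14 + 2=16 - 8*d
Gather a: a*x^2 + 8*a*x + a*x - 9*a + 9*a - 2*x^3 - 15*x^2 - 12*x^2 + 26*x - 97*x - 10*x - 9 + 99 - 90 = a*(x^2 + 9*x) - 2*x^3 - 27*x^2 - 81*x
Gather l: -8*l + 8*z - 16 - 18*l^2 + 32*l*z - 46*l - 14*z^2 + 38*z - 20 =-18*l^2 + l*(32*z - 54) - 14*z^2 + 46*z - 36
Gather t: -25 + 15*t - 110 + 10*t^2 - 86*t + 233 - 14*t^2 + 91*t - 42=-4*t^2 + 20*t + 56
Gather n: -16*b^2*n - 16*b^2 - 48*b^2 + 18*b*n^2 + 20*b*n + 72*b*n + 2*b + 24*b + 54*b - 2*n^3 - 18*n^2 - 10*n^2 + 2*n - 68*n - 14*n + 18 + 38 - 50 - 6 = -64*b^2 + 80*b - 2*n^3 + n^2*(18*b - 28) + n*(-16*b^2 + 92*b - 80)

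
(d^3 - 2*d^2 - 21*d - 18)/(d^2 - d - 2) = (d^2 - 3*d - 18)/(d - 2)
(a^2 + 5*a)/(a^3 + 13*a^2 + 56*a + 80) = a/(a^2 + 8*a + 16)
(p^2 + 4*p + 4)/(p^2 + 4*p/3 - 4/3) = 3*(p + 2)/(3*p - 2)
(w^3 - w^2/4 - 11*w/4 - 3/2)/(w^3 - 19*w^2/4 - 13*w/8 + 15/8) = 2*(w^2 - w - 2)/(2*w^2 - 11*w + 5)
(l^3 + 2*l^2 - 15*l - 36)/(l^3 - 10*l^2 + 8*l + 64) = (l^2 + 6*l + 9)/(l^2 - 6*l - 16)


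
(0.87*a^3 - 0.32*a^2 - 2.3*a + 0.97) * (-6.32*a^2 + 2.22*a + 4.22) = -5.4984*a^5 + 3.9538*a^4 + 17.497*a^3 - 12.5868*a^2 - 7.5526*a + 4.0934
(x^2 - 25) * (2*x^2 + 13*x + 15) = 2*x^4 + 13*x^3 - 35*x^2 - 325*x - 375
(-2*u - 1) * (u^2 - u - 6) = -2*u^3 + u^2 + 13*u + 6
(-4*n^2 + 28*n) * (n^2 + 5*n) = -4*n^4 + 8*n^3 + 140*n^2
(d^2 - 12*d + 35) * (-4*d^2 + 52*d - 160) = -4*d^4 + 100*d^3 - 924*d^2 + 3740*d - 5600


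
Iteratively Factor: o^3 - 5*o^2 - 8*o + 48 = (o - 4)*(o^2 - o - 12) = (o - 4)^2*(o + 3)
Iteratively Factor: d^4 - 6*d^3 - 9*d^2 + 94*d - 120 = (d + 4)*(d^3 - 10*d^2 + 31*d - 30) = (d - 3)*(d + 4)*(d^2 - 7*d + 10) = (d - 5)*(d - 3)*(d + 4)*(d - 2)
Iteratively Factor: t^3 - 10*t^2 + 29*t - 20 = (t - 4)*(t^2 - 6*t + 5) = (t - 4)*(t - 1)*(t - 5)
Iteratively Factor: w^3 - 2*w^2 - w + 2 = (w + 1)*(w^2 - 3*w + 2) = (w - 2)*(w + 1)*(w - 1)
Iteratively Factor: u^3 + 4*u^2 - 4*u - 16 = (u + 4)*(u^2 - 4) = (u - 2)*(u + 4)*(u + 2)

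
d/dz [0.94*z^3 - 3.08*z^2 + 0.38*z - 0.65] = 2.82*z^2 - 6.16*z + 0.38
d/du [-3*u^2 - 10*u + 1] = -6*u - 10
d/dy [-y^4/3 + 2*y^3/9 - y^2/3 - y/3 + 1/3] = -4*y^3/3 + 2*y^2/3 - 2*y/3 - 1/3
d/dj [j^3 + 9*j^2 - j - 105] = 3*j^2 + 18*j - 1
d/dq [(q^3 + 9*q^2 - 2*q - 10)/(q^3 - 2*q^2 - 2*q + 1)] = 11*(-q^2 + 2*q - 2)/(q^4 - 6*q^3 + 11*q^2 - 6*q + 1)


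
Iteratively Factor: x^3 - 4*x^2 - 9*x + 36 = (x - 4)*(x^2 - 9) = (x - 4)*(x - 3)*(x + 3)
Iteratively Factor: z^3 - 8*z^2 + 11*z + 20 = (z - 4)*(z^2 - 4*z - 5) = (z - 4)*(z + 1)*(z - 5)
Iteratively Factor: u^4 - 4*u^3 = (u - 4)*(u^3) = u*(u - 4)*(u^2) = u^2*(u - 4)*(u)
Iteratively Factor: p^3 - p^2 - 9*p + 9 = (p + 3)*(p^2 - 4*p + 3) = (p - 3)*(p + 3)*(p - 1)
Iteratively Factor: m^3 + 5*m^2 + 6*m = (m + 2)*(m^2 + 3*m) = (m + 2)*(m + 3)*(m)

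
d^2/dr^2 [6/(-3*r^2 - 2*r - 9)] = 12*(9*r^2 + 6*r - 4*(3*r + 1)^2 + 27)/(3*r^2 + 2*r + 9)^3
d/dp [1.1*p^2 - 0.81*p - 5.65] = 2.2*p - 0.81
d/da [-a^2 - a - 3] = -2*a - 1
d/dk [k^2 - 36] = 2*k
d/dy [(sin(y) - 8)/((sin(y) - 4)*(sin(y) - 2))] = (16*sin(y) + cos(y)^2 - 41)*cos(y)/((sin(y) - 4)^2*(sin(y) - 2)^2)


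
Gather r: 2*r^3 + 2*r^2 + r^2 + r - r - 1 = 2*r^3 + 3*r^2 - 1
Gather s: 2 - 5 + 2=-1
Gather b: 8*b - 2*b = 6*b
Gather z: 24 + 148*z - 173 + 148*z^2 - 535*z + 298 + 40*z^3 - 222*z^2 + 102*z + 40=40*z^3 - 74*z^2 - 285*z + 189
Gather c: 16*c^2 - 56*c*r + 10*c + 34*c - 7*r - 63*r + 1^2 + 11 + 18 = 16*c^2 + c*(44 - 56*r) - 70*r + 30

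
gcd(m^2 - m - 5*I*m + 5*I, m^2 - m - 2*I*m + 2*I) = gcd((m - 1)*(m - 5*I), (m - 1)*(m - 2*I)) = m - 1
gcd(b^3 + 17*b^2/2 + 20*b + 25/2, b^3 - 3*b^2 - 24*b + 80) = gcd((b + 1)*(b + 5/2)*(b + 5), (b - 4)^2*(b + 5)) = b + 5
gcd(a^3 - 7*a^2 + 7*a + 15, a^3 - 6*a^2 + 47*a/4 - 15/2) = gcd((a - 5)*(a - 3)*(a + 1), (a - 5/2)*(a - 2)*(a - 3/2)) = 1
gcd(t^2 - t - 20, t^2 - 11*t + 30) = t - 5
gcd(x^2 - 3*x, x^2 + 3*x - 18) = x - 3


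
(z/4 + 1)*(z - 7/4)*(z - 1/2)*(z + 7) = z^4/4 + 35*z^3/16 + 33*z^2/32 - 427*z/32 + 49/8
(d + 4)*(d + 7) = d^2 + 11*d + 28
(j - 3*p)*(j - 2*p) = j^2 - 5*j*p + 6*p^2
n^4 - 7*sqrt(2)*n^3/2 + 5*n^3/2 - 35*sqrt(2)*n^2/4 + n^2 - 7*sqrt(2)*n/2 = n*(n + 1/2)*(n + 2)*(n - 7*sqrt(2)/2)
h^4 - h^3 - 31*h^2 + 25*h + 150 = (h - 5)*(h - 3)*(h + 2)*(h + 5)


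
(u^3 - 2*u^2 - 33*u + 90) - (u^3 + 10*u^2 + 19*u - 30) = -12*u^2 - 52*u + 120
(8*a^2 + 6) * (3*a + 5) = 24*a^3 + 40*a^2 + 18*a + 30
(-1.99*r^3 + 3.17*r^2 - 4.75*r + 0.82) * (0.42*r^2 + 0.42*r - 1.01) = -0.8358*r^5 + 0.4956*r^4 + 1.3463*r^3 - 4.8523*r^2 + 5.1419*r - 0.8282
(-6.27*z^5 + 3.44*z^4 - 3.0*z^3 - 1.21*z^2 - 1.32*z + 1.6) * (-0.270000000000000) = 1.6929*z^5 - 0.9288*z^4 + 0.81*z^3 + 0.3267*z^2 + 0.3564*z - 0.432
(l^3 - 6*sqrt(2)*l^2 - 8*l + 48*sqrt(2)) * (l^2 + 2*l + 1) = l^5 - 6*sqrt(2)*l^4 + 2*l^4 - 12*sqrt(2)*l^3 - 7*l^3 - 16*l^2 + 42*sqrt(2)*l^2 - 8*l + 96*sqrt(2)*l + 48*sqrt(2)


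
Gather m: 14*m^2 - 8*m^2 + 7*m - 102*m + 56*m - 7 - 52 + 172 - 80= 6*m^2 - 39*m + 33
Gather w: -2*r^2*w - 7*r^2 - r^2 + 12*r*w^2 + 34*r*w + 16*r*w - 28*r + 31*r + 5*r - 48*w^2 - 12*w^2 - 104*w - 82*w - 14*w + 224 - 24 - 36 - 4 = -8*r^2 + 8*r + w^2*(12*r - 60) + w*(-2*r^2 + 50*r - 200) + 160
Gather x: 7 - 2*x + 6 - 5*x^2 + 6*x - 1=-5*x^2 + 4*x + 12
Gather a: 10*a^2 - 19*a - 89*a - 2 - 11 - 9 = 10*a^2 - 108*a - 22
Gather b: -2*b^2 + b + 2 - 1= -2*b^2 + b + 1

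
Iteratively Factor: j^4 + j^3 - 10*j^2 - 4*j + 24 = (j + 2)*(j^3 - j^2 - 8*j + 12) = (j - 2)*(j + 2)*(j^2 + j - 6) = (j - 2)^2*(j + 2)*(j + 3)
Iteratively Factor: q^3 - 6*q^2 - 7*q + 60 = (q + 3)*(q^2 - 9*q + 20) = (q - 5)*(q + 3)*(q - 4)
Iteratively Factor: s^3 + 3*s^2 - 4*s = (s + 4)*(s^2 - s) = s*(s + 4)*(s - 1)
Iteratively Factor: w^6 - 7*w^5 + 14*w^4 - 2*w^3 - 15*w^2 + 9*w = (w + 1)*(w^5 - 8*w^4 + 22*w^3 - 24*w^2 + 9*w) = (w - 1)*(w + 1)*(w^4 - 7*w^3 + 15*w^2 - 9*w) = (w - 3)*(w - 1)*(w + 1)*(w^3 - 4*w^2 + 3*w) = w*(w - 3)*(w - 1)*(w + 1)*(w^2 - 4*w + 3) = w*(w - 3)*(w - 1)^2*(w + 1)*(w - 3)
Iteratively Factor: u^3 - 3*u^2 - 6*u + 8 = (u - 4)*(u^2 + u - 2) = (u - 4)*(u + 2)*(u - 1)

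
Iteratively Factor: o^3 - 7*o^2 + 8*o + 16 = (o + 1)*(o^2 - 8*o + 16) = (o - 4)*(o + 1)*(o - 4)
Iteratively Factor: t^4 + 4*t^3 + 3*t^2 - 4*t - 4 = (t + 1)*(t^3 + 3*t^2 - 4) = (t + 1)*(t + 2)*(t^2 + t - 2) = (t + 1)*(t + 2)^2*(t - 1)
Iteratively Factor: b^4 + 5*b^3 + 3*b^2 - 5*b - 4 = (b + 4)*(b^3 + b^2 - b - 1) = (b - 1)*(b + 4)*(b^2 + 2*b + 1) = (b - 1)*(b + 1)*(b + 4)*(b + 1)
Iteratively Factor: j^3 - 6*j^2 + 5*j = (j - 5)*(j^2 - j) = (j - 5)*(j - 1)*(j)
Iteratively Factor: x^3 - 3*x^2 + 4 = (x - 2)*(x^2 - x - 2) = (x - 2)^2*(x + 1)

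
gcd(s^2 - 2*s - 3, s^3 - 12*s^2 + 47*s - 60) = s - 3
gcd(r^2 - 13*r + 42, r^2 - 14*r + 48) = r - 6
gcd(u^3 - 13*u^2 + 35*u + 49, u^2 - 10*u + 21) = u - 7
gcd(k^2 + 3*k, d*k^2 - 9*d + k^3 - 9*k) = k + 3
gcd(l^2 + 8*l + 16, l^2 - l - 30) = 1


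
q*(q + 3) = q^2 + 3*q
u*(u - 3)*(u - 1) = u^3 - 4*u^2 + 3*u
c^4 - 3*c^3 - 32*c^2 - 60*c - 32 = (c - 8)*(c + 1)*(c + 2)^2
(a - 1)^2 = a^2 - 2*a + 1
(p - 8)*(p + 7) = p^2 - p - 56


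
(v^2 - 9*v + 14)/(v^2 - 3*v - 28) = (v - 2)/(v + 4)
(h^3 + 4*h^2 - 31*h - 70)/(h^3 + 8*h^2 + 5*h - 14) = (h - 5)/(h - 1)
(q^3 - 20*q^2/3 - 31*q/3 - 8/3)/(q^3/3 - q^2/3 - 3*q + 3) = (3*q^3 - 20*q^2 - 31*q - 8)/(q^3 - q^2 - 9*q + 9)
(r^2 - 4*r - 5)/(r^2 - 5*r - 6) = (r - 5)/(r - 6)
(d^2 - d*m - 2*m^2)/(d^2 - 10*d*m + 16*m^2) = (d + m)/(d - 8*m)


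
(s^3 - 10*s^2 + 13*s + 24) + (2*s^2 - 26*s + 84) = s^3 - 8*s^2 - 13*s + 108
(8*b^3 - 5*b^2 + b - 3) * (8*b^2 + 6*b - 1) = 64*b^5 + 8*b^4 - 30*b^3 - 13*b^2 - 19*b + 3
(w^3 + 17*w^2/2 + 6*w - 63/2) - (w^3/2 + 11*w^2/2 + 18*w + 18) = w^3/2 + 3*w^2 - 12*w - 99/2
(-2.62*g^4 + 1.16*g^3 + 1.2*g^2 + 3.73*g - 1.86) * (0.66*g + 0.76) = -1.7292*g^5 - 1.2256*g^4 + 1.6736*g^3 + 3.3738*g^2 + 1.6072*g - 1.4136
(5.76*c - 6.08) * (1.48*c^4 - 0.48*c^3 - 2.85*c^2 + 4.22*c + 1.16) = 8.5248*c^5 - 11.7632*c^4 - 13.4976*c^3 + 41.6352*c^2 - 18.976*c - 7.0528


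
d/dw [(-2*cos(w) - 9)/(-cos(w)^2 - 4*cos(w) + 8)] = 2*(cos(w)^2 + 9*cos(w) + 26)*sin(w)/(cos(w)^2 + 4*cos(w) - 8)^2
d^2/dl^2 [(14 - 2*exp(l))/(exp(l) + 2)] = 18*(exp(l) - 2)*exp(l)/(exp(3*l) + 6*exp(2*l) + 12*exp(l) + 8)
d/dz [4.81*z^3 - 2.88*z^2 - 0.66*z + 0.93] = 14.43*z^2 - 5.76*z - 0.66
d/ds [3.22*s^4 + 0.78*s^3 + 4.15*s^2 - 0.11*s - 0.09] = 12.88*s^3 + 2.34*s^2 + 8.3*s - 0.11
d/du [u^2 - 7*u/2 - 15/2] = 2*u - 7/2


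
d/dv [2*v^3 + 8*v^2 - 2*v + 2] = 6*v^2 + 16*v - 2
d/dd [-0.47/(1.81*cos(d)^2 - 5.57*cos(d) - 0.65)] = (2.6179 - 1.7014*cos(d))*sin(d)/(-1.81*cos(d)^2 + 5.57*cos(d) + 0.65)^2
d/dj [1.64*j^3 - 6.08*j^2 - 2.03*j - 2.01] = 4.92*j^2 - 12.16*j - 2.03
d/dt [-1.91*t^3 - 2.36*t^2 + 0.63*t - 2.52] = -5.73*t^2 - 4.72*t + 0.63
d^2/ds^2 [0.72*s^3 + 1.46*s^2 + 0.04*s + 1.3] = 4.32*s + 2.92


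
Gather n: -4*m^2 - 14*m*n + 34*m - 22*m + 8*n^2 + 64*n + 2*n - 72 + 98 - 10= -4*m^2 + 12*m + 8*n^2 + n*(66 - 14*m) + 16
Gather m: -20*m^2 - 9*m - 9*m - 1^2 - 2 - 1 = -20*m^2 - 18*m - 4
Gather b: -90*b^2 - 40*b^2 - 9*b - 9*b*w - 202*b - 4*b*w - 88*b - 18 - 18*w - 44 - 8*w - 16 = -130*b^2 + b*(-13*w - 299) - 26*w - 78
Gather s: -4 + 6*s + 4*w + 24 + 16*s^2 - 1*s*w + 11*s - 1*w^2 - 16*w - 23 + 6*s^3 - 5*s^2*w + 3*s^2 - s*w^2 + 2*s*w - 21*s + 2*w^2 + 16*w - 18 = 6*s^3 + s^2*(19 - 5*w) + s*(-w^2 + w - 4) + w^2 + 4*w - 21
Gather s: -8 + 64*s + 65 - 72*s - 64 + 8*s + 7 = 0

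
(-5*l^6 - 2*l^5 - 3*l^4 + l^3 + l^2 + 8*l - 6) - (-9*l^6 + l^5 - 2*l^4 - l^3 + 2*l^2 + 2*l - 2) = 4*l^6 - 3*l^5 - l^4 + 2*l^3 - l^2 + 6*l - 4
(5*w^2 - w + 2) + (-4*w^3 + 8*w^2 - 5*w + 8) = -4*w^3 + 13*w^2 - 6*w + 10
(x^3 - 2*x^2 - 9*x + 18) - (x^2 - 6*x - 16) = x^3 - 3*x^2 - 3*x + 34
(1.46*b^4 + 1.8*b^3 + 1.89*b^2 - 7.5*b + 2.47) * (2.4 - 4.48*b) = -6.5408*b^5 - 4.56*b^4 - 4.1472*b^3 + 38.136*b^2 - 29.0656*b + 5.928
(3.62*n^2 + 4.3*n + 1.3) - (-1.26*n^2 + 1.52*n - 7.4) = 4.88*n^2 + 2.78*n + 8.7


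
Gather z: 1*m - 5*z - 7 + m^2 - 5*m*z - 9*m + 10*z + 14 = m^2 - 8*m + z*(5 - 5*m) + 7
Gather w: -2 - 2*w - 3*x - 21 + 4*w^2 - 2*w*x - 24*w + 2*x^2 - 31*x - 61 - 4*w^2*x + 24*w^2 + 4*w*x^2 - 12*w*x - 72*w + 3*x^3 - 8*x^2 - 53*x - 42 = w^2*(28 - 4*x) + w*(4*x^2 - 14*x - 98) + 3*x^3 - 6*x^2 - 87*x - 126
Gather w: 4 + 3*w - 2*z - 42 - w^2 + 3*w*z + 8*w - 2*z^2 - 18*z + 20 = -w^2 + w*(3*z + 11) - 2*z^2 - 20*z - 18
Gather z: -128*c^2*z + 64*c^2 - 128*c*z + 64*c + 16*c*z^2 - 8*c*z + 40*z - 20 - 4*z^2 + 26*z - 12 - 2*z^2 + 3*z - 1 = 64*c^2 + 64*c + z^2*(16*c - 6) + z*(-128*c^2 - 136*c + 69) - 33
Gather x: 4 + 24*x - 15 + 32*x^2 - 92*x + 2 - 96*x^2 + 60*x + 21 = -64*x^2 - 8*x + 12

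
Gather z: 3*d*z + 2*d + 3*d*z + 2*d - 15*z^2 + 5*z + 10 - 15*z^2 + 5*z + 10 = 4*d - 30*z^2 + z*(6*d + 10) + 20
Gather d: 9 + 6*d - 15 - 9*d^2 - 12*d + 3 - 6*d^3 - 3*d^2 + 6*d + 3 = -6*d^3 - 12*d^2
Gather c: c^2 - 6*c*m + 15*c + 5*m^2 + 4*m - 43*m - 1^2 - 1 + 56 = c^2 + c*(15 - 6*m) + 5*m^2 - 39*m + 54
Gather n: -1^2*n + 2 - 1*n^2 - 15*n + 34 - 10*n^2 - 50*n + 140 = -11*n^2 - 66*n + 176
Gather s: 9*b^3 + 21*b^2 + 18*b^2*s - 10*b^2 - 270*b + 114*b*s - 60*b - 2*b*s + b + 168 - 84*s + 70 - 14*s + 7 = 9*b^3 + 11*b^2 - 329*b + s*(18*b^2 + 112*b - 98) + 245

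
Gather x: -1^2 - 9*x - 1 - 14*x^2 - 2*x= -14*x^2 - 11*x - 2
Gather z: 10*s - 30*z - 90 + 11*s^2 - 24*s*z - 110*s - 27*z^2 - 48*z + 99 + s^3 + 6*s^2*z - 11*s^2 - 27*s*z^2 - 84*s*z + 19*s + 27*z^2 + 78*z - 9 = s^3 - 27*s*z^2 - 81*s + z*(6*s^2 - 108*s)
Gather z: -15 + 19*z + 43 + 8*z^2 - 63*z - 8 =8*z^2 - 44*z + 20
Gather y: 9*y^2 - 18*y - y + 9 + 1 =9*y^2 - 19*y + 10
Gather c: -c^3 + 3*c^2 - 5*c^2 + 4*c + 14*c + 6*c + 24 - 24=-c^3 - 2*c^2 + 24*c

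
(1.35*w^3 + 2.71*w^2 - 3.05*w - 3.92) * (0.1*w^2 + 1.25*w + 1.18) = 0.135*w^5 + 1.9585*w^4 + 4.6755*w^3 - 1.0067*w^2 - 8.499*w - 4.6256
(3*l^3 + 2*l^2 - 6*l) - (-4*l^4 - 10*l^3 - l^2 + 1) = 4*l^4 + 13*l^3 + 3*l^2 - 6*l - 1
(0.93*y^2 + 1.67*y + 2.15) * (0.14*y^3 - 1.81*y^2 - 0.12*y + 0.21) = 0.1302*y^5 - 1.4495*y^4 - 2.8333*y^3 - 3.8966*y^2 + 0.0926999999999999*y + 0.4515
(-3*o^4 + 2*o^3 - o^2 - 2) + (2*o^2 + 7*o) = -3*o^4 + 2*o^3 + o^2 + 7*o - 2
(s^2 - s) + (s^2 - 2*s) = 2*s^2 - 3*s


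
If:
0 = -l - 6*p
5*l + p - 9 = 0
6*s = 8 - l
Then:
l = 54/29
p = -9/29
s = 89/87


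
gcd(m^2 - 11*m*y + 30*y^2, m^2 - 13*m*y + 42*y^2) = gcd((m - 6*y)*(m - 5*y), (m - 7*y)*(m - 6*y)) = -m + 6*y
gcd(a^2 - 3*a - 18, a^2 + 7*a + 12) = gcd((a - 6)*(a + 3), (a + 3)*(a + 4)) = a + 3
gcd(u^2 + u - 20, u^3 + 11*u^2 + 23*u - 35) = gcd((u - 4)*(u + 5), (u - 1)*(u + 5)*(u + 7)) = u + 5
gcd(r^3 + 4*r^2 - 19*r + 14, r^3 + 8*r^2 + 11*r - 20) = r - 1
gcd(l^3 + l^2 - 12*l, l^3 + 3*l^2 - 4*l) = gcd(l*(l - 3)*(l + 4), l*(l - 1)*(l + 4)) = l^2 + 4*l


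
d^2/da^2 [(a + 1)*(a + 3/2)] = 2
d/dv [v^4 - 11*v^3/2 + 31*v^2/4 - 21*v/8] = 4*v^3 - 33*v^2/2 + 31*v/2 - 21/8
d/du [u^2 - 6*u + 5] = 2*u - 6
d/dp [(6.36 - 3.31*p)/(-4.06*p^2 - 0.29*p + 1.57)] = (-13.4386*p^2 + 51.6432*p - 3.3523)/(16.4836*p^4 + 2.3548*p^3 - 12.6643*p^2 - 0.9106*p + 2.4649)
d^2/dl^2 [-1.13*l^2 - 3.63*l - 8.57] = -2.26000000000000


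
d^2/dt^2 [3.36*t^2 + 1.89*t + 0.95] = 6.72000000000000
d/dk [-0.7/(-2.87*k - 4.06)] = -2.009/(2.87*k + 4.06)^2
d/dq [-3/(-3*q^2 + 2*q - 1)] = 6*(1 - 3*q)/(3*q^2 - 2*q + 1)^2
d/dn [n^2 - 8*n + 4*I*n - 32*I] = 2*n - 8 + 4*I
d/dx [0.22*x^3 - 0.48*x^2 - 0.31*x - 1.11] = 0.66*x^2 - 0.96*x - 0.31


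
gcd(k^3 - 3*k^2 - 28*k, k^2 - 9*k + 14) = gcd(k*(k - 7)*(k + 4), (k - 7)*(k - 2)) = k - 7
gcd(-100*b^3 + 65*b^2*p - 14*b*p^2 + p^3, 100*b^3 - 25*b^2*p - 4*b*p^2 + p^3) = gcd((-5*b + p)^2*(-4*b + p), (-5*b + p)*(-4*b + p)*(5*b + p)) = 20*b^2 - 9*b*p + p^2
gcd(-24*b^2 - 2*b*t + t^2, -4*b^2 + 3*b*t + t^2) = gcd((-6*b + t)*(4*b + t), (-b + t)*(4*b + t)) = 4*b + t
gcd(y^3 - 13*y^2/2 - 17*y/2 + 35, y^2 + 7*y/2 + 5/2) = y + 5/2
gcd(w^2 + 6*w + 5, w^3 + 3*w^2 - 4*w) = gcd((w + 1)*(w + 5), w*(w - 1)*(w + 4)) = 1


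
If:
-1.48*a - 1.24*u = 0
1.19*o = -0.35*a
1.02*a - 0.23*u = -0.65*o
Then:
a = 0.00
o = 0.00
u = 0.00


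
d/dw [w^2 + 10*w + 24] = 2*w + 10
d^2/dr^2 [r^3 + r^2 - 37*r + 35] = 6*r + 2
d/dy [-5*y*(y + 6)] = -10*y - 30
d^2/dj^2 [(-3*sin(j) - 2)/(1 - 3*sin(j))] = 9*(-3*sin(j)^2 - sin(j) + 6)/(3*sin(j) - 1)^3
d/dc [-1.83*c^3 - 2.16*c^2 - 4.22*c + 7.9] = -5.49*c^2 - 4.32*c - 4.22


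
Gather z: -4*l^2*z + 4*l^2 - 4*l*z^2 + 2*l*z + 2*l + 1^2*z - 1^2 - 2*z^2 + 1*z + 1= 4*l^2 + 2*l + z^2*(-4*l - 2) + z*(-4*l^2 + 2*l + 2)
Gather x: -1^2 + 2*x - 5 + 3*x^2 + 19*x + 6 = 3*x^2 + 21*x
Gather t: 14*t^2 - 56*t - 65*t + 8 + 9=14*t^2 - 121*t + 17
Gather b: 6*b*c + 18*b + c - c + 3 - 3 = b*(6*c + 18)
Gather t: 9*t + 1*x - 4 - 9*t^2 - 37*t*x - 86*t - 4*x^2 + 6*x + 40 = -9*t^2 + t*(-37*x - 77) - 4*x^2 + 7*x + 36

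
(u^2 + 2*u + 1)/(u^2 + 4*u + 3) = (u + 1)/(u + 3)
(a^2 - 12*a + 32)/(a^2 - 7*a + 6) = (a^2 - 12*a + 32)/(a^2 - 7*a + 6)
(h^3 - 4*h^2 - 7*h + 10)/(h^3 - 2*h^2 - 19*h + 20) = (h + 2)/(h + 4)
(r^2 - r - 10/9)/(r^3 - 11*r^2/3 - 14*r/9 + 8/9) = (3*r - 5)/(3*r^2 - 13*r + 4)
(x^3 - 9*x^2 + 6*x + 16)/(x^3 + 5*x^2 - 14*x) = (x^2 - 7*x - 8)/(x*(x + 7))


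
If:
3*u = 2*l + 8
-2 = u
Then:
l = -7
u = -2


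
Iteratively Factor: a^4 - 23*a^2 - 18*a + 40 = (a - 1)*(a^3 + a^2 - 22*a - 40) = (a - 5)*(a - 1)*(a^2 + 6*a + 8) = (a - 5)*(a - 1)*(a + 4)*(a + 2)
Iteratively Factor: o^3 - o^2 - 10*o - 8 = (o + 2)*(o^2 - 3*o - 4) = (o - 4)*(o + 2)*(o + 1)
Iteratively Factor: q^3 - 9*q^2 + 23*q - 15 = (q - 1)*(q^2 - 8*q + 15) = (q - 5)*(q - 1)*(q - 3)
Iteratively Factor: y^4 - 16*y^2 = (y)*(y^3 - 16*y) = y*(y - 4)*(y^2 + 4*y) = y^2*(y - 4)*(y + 4)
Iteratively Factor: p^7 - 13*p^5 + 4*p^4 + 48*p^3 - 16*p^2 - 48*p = (p - 2)*(p^6 + 2*p^5 - 9*p^4 - 14*p^3 + 20*p^2 + 24*p) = (p - 2)*(p + 3)*(p^5 - p^4 - 6*p^3 + 4*p^2 + 8*p) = (p - 2)*(p + 1)*(p + 3)*(p^4 - 2*p^3 - 4*p^2 + 8*p) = (p - 2)^2*(p + 1)*(p + 3)*(p^3 - 4*p) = (p - 2)^3*(p + 1)*(p + 3)*(p^2 + 2*p) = (p - 2)^3*(p + 1)*(p + 2)*(p + 3)*(p)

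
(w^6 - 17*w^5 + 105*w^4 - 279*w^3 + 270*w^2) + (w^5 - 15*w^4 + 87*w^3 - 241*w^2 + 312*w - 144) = w^6 - 16*w^5 + 90*w^4 - 192*w^3 + 29*w^2 + 312*w - 144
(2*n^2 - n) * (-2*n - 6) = -4*n^3 - 10*n^2 + 6*n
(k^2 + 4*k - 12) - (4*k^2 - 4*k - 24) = -3*k^2 + 8*k + 12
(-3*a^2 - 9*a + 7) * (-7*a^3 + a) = 21*a^5 + 63*a^4 - 52*a^3 - 9*a^2 + 7*a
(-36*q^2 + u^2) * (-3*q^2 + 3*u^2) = 108*q^4 - 111*q^2*u^2 + 3*u^4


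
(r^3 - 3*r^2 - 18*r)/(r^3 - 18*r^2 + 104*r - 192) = r*(r + 3)/(r^2 - 12*r + 32)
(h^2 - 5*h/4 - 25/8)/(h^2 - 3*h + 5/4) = (4*h + 5)/(2*(2*h - 1))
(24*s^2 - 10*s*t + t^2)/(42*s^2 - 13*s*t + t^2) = (4*s - t)/(7*s - t)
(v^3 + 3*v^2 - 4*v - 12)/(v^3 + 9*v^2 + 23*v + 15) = (v^2 - 4)/(v^2 + 6*v + 5)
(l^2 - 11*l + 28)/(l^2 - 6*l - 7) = (l - 4)/(l + 1)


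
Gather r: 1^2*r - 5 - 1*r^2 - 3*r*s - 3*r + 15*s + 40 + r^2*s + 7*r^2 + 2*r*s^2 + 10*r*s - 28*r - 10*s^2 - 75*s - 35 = r^2*(s + 6) + r*(2*s^2 + 7*s - 30) - 10*s^2 - 60*s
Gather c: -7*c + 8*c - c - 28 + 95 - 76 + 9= 0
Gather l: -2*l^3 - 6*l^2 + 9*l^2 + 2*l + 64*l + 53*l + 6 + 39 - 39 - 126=-2*l^3 + 3*l^2 + 119*l - 120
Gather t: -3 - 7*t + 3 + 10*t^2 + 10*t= 10*t^2 + 3*t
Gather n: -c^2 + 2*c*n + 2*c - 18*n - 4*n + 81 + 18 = -c^2 + 2*c + n*(2*c - 22) + 99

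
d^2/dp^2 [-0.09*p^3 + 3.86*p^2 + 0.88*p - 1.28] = 7.72 - 0.54*p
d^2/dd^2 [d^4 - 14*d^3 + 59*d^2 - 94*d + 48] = 12*d^2 - 84*d + 118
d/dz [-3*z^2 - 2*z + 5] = -6*z - 2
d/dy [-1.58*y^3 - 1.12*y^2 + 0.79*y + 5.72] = -4.74*y^2 - 2.24*y + 0.79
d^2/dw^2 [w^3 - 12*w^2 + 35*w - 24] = 6*w - 24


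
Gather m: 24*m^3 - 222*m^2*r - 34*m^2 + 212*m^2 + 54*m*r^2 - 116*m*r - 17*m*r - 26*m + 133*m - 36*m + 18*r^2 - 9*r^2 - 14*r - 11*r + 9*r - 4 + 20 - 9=24*m^3 + m^2*(178 - 222*r) + m*(54*r^2 - 133*r + 71) + 9*r^2 - 16*r + 7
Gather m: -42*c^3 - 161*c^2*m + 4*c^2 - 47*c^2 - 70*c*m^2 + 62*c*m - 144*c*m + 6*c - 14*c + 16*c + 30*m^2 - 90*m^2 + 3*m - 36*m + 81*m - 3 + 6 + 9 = -42*c^3 - 43*c^2 + 8*c + m^2*(-70*c - 60) + m*(-161*c^2 - 82*c + 48) + 12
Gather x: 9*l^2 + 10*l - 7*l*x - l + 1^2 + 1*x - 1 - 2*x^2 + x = 9*l^2 + 9*l - 2*x^2 + x*(2 - 7*l)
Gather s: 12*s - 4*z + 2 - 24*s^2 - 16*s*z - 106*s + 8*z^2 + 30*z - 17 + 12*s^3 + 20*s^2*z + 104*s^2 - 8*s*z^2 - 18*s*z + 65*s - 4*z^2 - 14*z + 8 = 12*s^3 + s^2*(20*z + 80) + s*(-8*z^2 - 34*z - 29) + 4*z^2 + 12*z - 7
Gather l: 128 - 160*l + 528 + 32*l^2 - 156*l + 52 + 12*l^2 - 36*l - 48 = 44*l^2 - 352*l + 660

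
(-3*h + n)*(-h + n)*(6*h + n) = 18*h^3 - 21*h^2*n + 2*h*n^2 + n^3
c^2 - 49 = (c - 7)*(c + 7)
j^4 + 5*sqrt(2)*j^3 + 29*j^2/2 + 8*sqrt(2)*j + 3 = (j + sqrt(2)/2)^2*(j + sqrt(2))*(j + 3*sqrt(2))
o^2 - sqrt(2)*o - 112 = (o - 8*sqrt(2))*(o + 7*sqrt(2))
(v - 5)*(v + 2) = v^2 - 3*v - 10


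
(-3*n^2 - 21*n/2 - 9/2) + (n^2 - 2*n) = -2*n^2 - 25*n/2 - 9/2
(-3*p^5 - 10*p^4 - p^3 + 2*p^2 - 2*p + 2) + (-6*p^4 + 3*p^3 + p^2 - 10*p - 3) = -3*p^5 - 16*p^4 + 2*p^3 + 3*p^2 - 12*p - 1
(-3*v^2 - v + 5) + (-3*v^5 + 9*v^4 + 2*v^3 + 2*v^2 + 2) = -3*v^5 + 9*v^4 + 2*v^3 - v^2 - v + 7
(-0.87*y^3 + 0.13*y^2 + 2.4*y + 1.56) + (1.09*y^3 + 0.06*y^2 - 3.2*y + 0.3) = 0.22*y^3 + 0.19*y^2 - 0.8*y + 1.86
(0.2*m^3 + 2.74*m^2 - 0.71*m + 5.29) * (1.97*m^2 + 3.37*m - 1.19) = 0.394*m^5 + 6.0718*m^4 + 7.5971*m^3 + 4.768*m^2 + 18.6722*m - 6.2951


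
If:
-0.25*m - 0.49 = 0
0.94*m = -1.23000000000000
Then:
No Solution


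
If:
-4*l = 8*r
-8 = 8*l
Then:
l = -1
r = 1/2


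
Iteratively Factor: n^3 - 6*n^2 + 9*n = (n - 3)*(n^2 - 3*n) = n*(n - 3)*(n - 3)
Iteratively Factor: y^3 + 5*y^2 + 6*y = (y + 2)*(y^2 + 3*y) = (y + 2)*(y + 3)*(y)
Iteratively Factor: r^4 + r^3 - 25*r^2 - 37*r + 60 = (r + 4)*(r^3 - 3*r^2 - 13*r + 15) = (r - 5)*(r + 4)*(r^2 + 2*r - 3) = (r - 5)*(r - 1)*(r + 4)*(r + 3)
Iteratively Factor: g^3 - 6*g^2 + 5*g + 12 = (g - 4)*(g^2 - 2*g - 3) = (g - 4)*(g + 1)*(g - 3)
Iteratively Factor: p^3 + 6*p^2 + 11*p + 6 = (p + 1)*(p^2 + 5*p + 6) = (p + 1)*(p + 2)*(p + 3)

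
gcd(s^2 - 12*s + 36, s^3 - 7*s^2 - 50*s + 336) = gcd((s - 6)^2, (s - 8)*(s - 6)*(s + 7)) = s - 6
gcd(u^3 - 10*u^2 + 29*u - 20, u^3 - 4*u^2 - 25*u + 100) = u^2 - 9*u + 20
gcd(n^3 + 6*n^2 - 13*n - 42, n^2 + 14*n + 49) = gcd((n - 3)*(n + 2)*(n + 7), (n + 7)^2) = n + 7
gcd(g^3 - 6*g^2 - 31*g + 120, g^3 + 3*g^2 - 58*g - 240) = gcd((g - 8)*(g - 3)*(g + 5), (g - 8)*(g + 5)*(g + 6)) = g^2 - 3*g - 40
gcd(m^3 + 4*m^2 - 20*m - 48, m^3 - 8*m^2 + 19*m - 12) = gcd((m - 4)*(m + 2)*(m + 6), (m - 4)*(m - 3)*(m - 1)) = m - 4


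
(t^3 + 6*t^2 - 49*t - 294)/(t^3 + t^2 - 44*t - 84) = (t + 7)/(t + 2)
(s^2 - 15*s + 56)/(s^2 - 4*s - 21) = (s - 8)/(s + 3)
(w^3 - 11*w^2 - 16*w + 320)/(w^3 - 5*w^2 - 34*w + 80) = (w - 8)/(w - 2)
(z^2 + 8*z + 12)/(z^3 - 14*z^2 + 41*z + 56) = (z^2 + 8*z + 12)/(z^3 - 14*z^2 + 41*z + 56)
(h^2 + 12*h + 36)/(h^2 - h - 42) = (h + 6)/(h - 7)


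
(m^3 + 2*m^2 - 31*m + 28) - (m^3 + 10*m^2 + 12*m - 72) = -8*m^2 - 43*m + 100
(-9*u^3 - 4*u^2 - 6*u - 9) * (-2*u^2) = 18*u^5 + 8*u^4 + 12*u^3 + 18*u^2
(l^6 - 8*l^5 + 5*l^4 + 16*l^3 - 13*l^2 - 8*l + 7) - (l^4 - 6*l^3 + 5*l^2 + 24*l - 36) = l^6 - 8*l^5 + 4*l^4 + 22*l^3 - 18*l^2 - 32*l + 43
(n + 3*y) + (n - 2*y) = 2*n + y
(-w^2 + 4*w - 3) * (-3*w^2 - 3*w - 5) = 3*w^4 - 9*w^3 + 2*w^2 - 11*w + 15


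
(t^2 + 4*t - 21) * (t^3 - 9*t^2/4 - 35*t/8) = t^5 + 7*t^4/4 - 275*t^3/8 + 119*t^2/4 + 735*t/8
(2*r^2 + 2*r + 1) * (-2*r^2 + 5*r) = -4*r^4 + 6*r^3 + 8*r^2 + 5*r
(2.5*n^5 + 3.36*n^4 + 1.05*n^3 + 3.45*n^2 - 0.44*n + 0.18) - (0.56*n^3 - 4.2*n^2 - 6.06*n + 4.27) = 2.5*n^5 + 3.36*n^4 + 0.49*n^3 + 7.65*n^2 + 5.62*n - 4.09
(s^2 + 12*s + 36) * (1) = s^2 + 12*s + 36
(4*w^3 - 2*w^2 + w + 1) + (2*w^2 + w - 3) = 4*w^3 + 2*w - 2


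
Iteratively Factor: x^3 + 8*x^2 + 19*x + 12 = (x + 4)*(x^2 + 4*x + 3) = (x + 1)*(x + 4)*(x + 3)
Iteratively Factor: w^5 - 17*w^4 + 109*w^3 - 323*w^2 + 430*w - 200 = (w - 2)*(w^4 - 15*w^3 + 79*w^2 - 165*w + 100) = (w - 5)*(w - 2)*(w^3 - 10*w^2 + 29*w - 20) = (w - 5)^2*(w - 2)*(w^2 - 5*w + 4) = (w - 5)^2*(w - 2)*(w - 1)*(w - 4)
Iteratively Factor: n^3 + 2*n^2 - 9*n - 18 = (n + 2)*(n^2 - 9) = (n + 2)*(n + 3)*(n - 3)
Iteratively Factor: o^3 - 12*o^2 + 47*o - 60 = (o - 4)*(o^2 - 8*o + 15) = (o - 5)*(o - 4)*(o - 3)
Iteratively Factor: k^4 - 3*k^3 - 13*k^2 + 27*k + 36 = (k - 4)*(k^3 + k^2 - 9*k - 9) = (k - 4)*(k + 1)*(k^2 - 9) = (k - 4)*(k - 3)*(k + 1)*(k + 3)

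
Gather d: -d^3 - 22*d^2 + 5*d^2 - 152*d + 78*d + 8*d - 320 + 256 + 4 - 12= -d^3 - 17*d^2 - 66*d - 72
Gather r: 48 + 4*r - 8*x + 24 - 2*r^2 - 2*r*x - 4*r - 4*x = -2*r^2 - 2*r*x - 12*x + 72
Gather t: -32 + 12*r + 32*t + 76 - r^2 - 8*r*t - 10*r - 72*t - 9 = -r^2 + 2*r + t*(-8*r - 40) + 35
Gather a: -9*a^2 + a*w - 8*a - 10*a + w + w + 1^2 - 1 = -9*a^2 + a*(w - 18) + 2*w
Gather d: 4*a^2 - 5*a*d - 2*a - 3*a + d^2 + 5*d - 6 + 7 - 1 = 4*a^2 - 5*a + d^2 + d*(5 - 5*a)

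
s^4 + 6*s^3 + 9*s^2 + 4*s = s*(s + 1)^2*(s + 4)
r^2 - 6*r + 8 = (r - 4)*(r - 2)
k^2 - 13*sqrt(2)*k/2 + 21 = (k - 7*sqrt(2)/2)*(k - 3*sqrt(2))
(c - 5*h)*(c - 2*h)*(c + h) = c^3 - 6*c^2*h + 3*c*h^2 + 10*h^3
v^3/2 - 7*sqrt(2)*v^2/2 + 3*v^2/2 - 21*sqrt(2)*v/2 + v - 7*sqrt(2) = (v/2 + 1)*(v + 1)*(v - 7*sqrt(2))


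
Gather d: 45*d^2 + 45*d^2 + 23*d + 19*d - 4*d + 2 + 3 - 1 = 90*d^2 + 38*d + 4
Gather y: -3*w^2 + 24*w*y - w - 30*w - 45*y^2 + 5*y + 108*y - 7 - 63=-3*w^2 - 31*w - 45*y^2 + y*(24*w + 113) - 70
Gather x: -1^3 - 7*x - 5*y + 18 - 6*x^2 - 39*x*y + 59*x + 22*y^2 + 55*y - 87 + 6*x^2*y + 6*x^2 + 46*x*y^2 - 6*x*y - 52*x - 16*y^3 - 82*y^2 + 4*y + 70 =6*x^2*y + x*(46*y^2 - 45*y) - 16*y^3 - 60*y^2 + 54*y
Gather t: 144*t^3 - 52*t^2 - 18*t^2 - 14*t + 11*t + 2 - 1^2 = 144*t^3 - 70*t^2 - 3*t + 1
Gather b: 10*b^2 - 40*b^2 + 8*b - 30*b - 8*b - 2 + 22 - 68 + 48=-30*b^2 - 30*b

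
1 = 1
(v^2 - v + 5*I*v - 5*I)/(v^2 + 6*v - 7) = (v + 5*I)/(v + 7)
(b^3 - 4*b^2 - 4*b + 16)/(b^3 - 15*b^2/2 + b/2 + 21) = 2*(b^2 - 2*b - 8)/(2*b^2 - 11*b - 21)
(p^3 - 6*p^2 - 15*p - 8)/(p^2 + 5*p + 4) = (p^2 - 7*p - 8)/(p + 4)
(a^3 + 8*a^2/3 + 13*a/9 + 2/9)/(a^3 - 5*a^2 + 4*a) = (9*a^3 + 24*a^2 + 13*a + 2)/(9*a*(a^2 - 5*a + 4))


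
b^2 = b^2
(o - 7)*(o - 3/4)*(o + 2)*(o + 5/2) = o^4 - 13*o^3/4 - 197*o^2/8 - 121*o/8 + 105/4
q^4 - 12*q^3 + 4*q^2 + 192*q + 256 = (q - 8)^2*(q + 2)^2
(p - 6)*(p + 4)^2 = p^3 + 2*p^2 - 32*p - 96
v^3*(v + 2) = v^4 + 2*v^3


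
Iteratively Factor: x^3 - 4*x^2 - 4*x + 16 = (x - 4)*(x^2 - 4) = (x - 4)*(x - 2)*(x + 2)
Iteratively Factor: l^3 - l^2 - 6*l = (l)*(l^2 - l - 6) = l*(l - 3)*(l + 2)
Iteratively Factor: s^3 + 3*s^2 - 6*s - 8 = (s - 2)*(s^2 + 5*s + 4) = (s - 2)*(s + 1)*(s + 4)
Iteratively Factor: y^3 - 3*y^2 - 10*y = (y)*(y^2 - 3*y - 10) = y*(y - 5)*(y + 2)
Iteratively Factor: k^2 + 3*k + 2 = (k + 1)*(k + 2)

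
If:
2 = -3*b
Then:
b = -2/3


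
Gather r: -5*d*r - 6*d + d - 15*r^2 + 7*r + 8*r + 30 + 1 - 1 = -5*d - 15*r^2 + r*(15 - 5*d) + 30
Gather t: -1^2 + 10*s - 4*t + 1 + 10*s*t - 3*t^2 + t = 10*s - 3*t^2 + t*(10*s - 3)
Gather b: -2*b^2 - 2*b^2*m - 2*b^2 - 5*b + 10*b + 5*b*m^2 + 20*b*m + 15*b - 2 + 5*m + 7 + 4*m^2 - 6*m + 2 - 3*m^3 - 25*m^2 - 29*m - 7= b^2*(-2*m - 4) + b*(5*m^2 + 20*m + 20) - 3*m^3 - 21*m^2 - 30*m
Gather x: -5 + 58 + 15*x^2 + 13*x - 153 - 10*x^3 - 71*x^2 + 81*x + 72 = -10*x^3 - 56*x^2 + 94*x - 28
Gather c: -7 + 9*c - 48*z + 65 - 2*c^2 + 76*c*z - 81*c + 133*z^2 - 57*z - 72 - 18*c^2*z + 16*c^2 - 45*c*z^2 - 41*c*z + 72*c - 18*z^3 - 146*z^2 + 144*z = c^2*(14 - 18*z) + c*(-45*z^2 + 35*z) - 18*z^3 - 13*z^2 + 39*z - 14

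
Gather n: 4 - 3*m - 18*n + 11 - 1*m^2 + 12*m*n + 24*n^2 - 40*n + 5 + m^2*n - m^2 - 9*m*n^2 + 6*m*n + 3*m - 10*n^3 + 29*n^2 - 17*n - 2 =-2*m^2 - 10*n^3 + n^2*(53 - 9*m) + n*(m^2 + 18*m - 75) + 18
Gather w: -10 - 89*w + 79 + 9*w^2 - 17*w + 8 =9*w^2 - 106*w + 77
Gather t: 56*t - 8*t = 48*t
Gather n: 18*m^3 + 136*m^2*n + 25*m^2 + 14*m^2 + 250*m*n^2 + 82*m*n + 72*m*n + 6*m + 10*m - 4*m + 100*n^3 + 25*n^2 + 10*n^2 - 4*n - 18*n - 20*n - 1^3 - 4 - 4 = 18*m^3 + 39*m^2 + 12*m + 100*n^3 + n^2*(250*m + 35) + n*(136*m^2 + 154*m - 42) - 9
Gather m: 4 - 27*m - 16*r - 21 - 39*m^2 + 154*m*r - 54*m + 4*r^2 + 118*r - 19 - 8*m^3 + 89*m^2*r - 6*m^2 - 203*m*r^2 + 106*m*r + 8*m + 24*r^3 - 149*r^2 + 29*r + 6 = -8*m^3 + m^2*(89*r - 45) + m*(-203*r^2 + 260*r - 73) + 24*r^3 - 145*r^2 + 131*r - 30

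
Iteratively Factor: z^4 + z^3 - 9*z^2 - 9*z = (z + 3)*(z^3 - 2*z^2 - 3*z) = (z + 1)*(z + 3)*(z^2 - 3*z) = (z - 3)*(z + 1)*(z + 3)*(z)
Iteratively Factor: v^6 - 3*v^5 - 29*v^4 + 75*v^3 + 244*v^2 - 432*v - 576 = (v - 3)*(v^5 - 29*v^3 - 12*v^2 + 208*v + 192) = (v - 3)*(v + 1)*(v^4 - v^3 - 28*v^2 + 16*v + 192) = (v - 4)*(v - 3)*(v + 1)*(v^3 + 3*v^2 - 16*v - 48) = (v - 4)*(v - 3)*(v + 1)*(v + 3)*(v^2 - 16) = (v - 4)*(v - 3)*(v + 1)*(v + 3)*(v + 4)*(v - 4)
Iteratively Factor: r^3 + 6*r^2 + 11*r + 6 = (r + 1)*(r^2 + 5*r + 6) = (r + 1)*(r + 2)*(r + 3)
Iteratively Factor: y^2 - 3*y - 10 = (y + 2)*(y - 5)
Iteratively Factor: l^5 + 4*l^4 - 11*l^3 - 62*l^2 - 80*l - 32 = (l + 2)*(l^4 + 2*l^3 - 15*l^2 - 32*l - 16) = (l + 1)*(l + 2)*(l^3 + l^2 - 16*l - 16) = (l + 1)^2*(l + 2)*(l^2 - 16) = (l - 4)*(l + 1)^2*(l + 2)*(l + 4)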